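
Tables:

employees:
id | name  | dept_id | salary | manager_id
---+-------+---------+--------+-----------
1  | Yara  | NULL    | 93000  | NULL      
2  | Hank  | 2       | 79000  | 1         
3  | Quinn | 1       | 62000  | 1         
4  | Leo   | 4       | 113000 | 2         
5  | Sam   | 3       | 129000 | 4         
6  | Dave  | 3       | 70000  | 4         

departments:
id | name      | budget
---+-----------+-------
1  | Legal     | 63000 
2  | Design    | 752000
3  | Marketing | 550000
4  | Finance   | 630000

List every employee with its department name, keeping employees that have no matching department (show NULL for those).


LEFT JOIN keeps every row from employees (the left table); where dept_id has no match in departments, the department columns become NULL. Walk through each employee:
  - employee 1 (Yara): dept_id=NULL, no match -> kept with NULL
  - employee 2 (Hank): dept_id=2 -> matches Design
  - employee 3 (Quinn): dept_id=1 -> matches Legal
  - employee 4 (Leo): dept_id=4 -> matches Finance
  - employee 5 (Sam): dept_id=3 -> matches Marketing
  - employee 6 (Dave): dept_id=3 -> matches Marketing
All 6 rows appear; 1 has NULL department.

SQL:
SELECT a.name, b.name AS department
FROM employees a
LEFT JOIN departments b ON a.dept_id = b.id

Result:
name  | department
------+-----------
Yara  | NULL      
Hank  | Design    
Quinn | Legal     
Leo   | Finance   
Sam   | Marketing 
Dave  | Marketing 


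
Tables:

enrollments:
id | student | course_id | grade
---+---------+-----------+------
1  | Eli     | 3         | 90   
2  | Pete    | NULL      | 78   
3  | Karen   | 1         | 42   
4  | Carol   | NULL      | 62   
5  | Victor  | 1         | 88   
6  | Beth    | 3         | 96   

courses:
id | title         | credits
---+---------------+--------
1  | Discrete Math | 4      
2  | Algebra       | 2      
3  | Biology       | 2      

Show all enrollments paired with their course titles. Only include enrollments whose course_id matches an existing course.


INNER JOIN keeps only enrollments rows whose course_id matches an id in courses. Walk through each enrollment:
  - enrollment 1 (Eli): course_id=3 -> matches Biology
  - enrollment 2 (Pete): course_id=NULL, no match -> dropped
  - enrollment 3 (Karen): course_id=1 -> matches Discrete Math
  - enrollment 4 (Carol): course_id=NULL, no match -> dropped
  - enrollment 5 (Victor): course_id=1 -> matches Discrete Math
  - enrollment 6 (Beth): course_id=3 -> matches Biology
So 2 of 6 rows are dropped.

SQL:
SELECT a.student, b.title AS course
FROM enrollments a
INNER JOIN courses b ON a.course_id = b.id

Result:
student | course       
--------+--------------
Eli     | Biology      
Karen   | Discrete Math
Victor  | Discrete Math
Beth    | Biology      


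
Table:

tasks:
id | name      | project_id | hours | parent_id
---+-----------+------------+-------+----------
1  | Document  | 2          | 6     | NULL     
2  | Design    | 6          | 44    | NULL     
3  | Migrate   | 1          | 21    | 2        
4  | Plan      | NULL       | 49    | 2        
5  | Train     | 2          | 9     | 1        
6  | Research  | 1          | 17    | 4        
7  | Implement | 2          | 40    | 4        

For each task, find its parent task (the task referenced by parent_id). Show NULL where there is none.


This is a self-join: tasks is joined to a second copy of itself, matching each row's parent_id to another row's id. Use LEFT JOIN so rows with parent_id=NULL are kept.
  - task 1 (Document): parent_id=NULL -> NULL
  - task 2 (Design): parent_id=NULL -> NULL
  - task 3 (Migrate): parent_id=2 -> Design
  - task 4 (Plan): parent_id=2 -> Design
  - task 5 (Train): parent_id=1 -> Document
  - task 6 (Research): parent_id=4 -> Plan
  - task 7 (Implement): parent_id=4 -> Plan

SQL:
SELECT a.name AS item, b.name AS parent
FROM tasks a
LEFT JOIN tasks b ON a.parent_id = b.id

Result:
item      | parent  
----------+---------
Document  | NULL    
Design    | NULL    
Migrate   | Design  
Plan      | Design  
Train     | Document
Research  | Plan    
Implement | Plan    


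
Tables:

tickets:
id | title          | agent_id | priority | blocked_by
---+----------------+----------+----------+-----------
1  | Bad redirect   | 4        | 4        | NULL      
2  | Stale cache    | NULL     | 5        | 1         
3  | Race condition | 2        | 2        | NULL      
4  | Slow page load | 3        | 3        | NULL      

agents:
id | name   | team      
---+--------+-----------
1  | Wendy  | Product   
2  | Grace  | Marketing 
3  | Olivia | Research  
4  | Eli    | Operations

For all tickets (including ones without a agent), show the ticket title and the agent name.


LEFT JOIN keeps every row from tickets (the left table); where agent_id has no match in agents, the agent columns become NULL. Walk through each ticket:
  - ticket 1 (Bad redirect): agent_id=4 -> matches Eli
  - ticket 2 (Stale cache): agent_id=NULL, no match -> kept with NULL
  - ticket 3 (Race condition): agent_id=2 -> matches Grace
  - ticket 4 (Slow page load): agent_id=3 -> matches Olivia
All 4 rows appear; 1 has NULL agent.

SQL:
SELECT a.title, b.name AS agent
FROM tickets a
LEFT JOIN agents b ON a.agent_id = b.id

Result:
title          | agent 
---------------+-------
Bad redirect   | Eli   
Stale cache    | NULL  
Race condition | Grace 
Slow page load | Olivia


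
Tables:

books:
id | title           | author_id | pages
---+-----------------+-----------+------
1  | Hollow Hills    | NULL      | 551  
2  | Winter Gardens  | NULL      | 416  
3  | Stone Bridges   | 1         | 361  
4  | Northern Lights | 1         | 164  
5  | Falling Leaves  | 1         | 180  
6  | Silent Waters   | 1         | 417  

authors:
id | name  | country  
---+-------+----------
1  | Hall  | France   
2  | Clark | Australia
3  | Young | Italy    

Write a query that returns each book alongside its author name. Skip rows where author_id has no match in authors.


INNER JOIN keeps only books rows whose author_id matches an id in authors. Walk through each book:
  - book 1 (Hollow Hills): author_id=NULL, no match -> dropped
  - book 2 (Winter Gardens): author_id=NULL, no match -> dropped
  - book 3 (Stone Bridges): author_id=1 -> matches Hall
  - book 4 (Northern Lights): author_id=1 -> matches Hall
  - book 5 (Falling Leaves): author_id=1 -> matches Hall
  - book 6 (Silent Waters): author_id=1 -> matches Hall
So 2 of 6 rows are dropped.

SQL:
SELECT a.title, b.name AS author
FROM books a
INNER JOIN authors b ON a.author_id = b.id

Result:
title           | author
----------------+-------
Stone Bridges   | Hall  
Northern Lights | Hall  
Falling Leaves  | Hall  
Silent Waters   | Hall  


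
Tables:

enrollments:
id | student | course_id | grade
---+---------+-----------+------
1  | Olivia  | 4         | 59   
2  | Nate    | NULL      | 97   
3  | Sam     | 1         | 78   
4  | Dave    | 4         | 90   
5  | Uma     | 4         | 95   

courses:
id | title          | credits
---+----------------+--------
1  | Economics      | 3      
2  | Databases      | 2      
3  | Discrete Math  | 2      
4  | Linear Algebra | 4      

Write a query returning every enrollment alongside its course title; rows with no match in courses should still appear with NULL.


LEFT JOIN keeps every row from enrollments (the left table); where course_id has no match in courses, the course columns become NULL. Walk through each enrollment:
  - enrollment 1 (Olivia): course_id=4 -> matches Linear Algebra
  - enrollment 2 (Nate): course_id=NULL, no match -> kept with NULL
  - enrollment 3 (Sam): course_id=1 -> matches Economics
  - enrollment 4 (Dave): course_id=4 -> matches Linear Algebra
  - enrollment 5 (Uma): course_id=4 -> matches Linear Algebra
All 5 rows appear; 1 has NULL course.

SQL:
SELECT a.student, b.title AS course
FROM enrollments a
LEFT JOIN courses b ON a.course_id = b.id

Result:
student | course        
--------+---------------
Olivia  | Linear Algebra
Nate    | NULL          
Sam     | Economics     
Dave    | Linear Algebra
Uma     | Linear Algebra


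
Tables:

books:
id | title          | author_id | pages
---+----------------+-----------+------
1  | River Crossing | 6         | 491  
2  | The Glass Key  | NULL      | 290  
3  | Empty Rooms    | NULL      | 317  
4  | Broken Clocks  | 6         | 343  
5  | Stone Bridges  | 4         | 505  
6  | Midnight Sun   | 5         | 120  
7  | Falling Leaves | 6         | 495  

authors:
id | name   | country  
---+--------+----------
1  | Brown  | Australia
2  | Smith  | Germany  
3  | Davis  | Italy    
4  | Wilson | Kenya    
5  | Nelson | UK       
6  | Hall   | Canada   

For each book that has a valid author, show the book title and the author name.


INNER JOIN keeps only books rows whose author_id matches an id in authors. Walk through each book:
  - book 1 (River Crossing): author_id=6 -> matches Hall
  - book 2 (The Glass Key): author_id=NULL, no match -> dropped
  - book 3 (Empty Rooms): author_id=NULL, no match -> dropped
  - book 4 (Broken Clocks): author_id=6 -> matches Hall
  - book 5 (Stone Bridges): author_id=4 -> matches Wilson
  - book 6 (Midnight Sun): author_id=5 -> matches Nelson
  - book 7 (Falling Leaves): author_id=6 -> matches Hall
So 2 of 7 rows are dropped.

SQL:
SELECT a.title, b.name AS author
FROM books a
INNER JOIN authors b ON a.author_id = b.id

Result:
title          | author
---------------+-------
River Crossing | Hall  
Broken Clocks  | Hall  
Stone Bridges  | Wilson
Midnight Sun   | Nelson
Falling Leaves | Hall  


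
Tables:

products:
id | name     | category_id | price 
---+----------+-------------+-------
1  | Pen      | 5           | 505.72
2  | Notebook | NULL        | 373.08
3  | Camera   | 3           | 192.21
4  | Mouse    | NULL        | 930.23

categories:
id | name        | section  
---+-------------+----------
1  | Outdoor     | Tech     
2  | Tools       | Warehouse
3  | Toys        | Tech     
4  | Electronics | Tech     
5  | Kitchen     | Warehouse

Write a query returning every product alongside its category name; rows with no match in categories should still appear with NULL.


LEFT JOIN keeps every row from products (the left table); where category_id has no match in categories, the category columns become NULL. Walk through each product:
  - product 1 (Pen): category_id=5 -> matches Kitchen
  - product 2 (Notebook): category_id=NULL, no match -> kept with NULL
  - product 3 (Camera): category_id=3 -> matches Toys
  - product 4 (Mouse): category_id=NULL, no match -> kept with NULL
All 4 rows appear; 2 have NULL category.

SQL:
SELECT a.name, b.name AS category
FROM products a
LEFT JOIN categories b ON a.category_id = b.id

Result:
name     | category
---------+---------
Pen      | Kitchen 
Notebook | NULL    
Camera   | Toys    
Mouse    | NULL    


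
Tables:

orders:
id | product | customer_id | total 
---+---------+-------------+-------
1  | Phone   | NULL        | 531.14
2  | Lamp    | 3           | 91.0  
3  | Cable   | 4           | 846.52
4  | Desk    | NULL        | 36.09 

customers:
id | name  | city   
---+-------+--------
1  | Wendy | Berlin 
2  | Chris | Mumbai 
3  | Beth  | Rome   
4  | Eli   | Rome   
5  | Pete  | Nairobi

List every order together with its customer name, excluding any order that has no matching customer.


INNER JOIN keeps only orders rows whose customer_id matches an id in customers. Walk through each order:
  - order 1 (Phone): customer_id=NULL, no match -> dropped
  - order 2 (Lamp): customer_id=3 -> matches Beth
  - order 3 (Cable): customer_id=4 -> matches Eli
  - order 4 (Desk): customer_id=NULL, no match -> dropped
So 2 of 4 rows are dropped.

SQL:
SELECT a.product, b.name AS customer
FROM orders a
INNER JOIN customers b ON a.customer_id = b.id

Result:
product | customer
--------+---------
Lamp    | Beth    
Cable   | Eli     


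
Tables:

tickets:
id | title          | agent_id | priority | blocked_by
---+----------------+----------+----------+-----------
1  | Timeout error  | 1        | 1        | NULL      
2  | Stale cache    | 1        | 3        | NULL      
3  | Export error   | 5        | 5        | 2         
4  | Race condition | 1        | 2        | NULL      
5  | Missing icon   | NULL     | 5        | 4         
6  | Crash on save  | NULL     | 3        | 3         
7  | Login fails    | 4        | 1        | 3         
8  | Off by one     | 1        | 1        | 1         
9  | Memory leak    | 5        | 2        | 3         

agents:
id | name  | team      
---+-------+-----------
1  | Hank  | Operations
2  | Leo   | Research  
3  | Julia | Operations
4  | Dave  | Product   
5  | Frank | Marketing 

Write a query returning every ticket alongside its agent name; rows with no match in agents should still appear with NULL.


LEFT JOIN keeps every row from tickets (the left table); where agent_id has no match in agents, the agent columns become NULL. Walk through each ticket:
  - ticket 1 (Timeout error): agent_id=1 -> matches Hank
  - ticket 2 (Stale cache): agent_id=1 -> matches Hank
  - ticket 3 (Export error): agent_id=5 -> matches Frank
  - ticket 4 (Race condition): agent_id=1 -> matches Hank
  - ticket 5 (Missing icon): agent_id=NULL, no match -> kept with NULL
  - ticket 6 (Crash on save): agent_id=NULL, no match -> kept with NULL
  - ticket 7 (Login fails): agent_id=4 -> matches Dave
  - ticket 8 (Off by one): agent_id=1 -> matches Hank
  - ticket 9 (Memory leak): agent_id=5 -> matches Frank
All 9 rows appear; 2 have NULL agent.

SQL:
SELECT a.title, b.name AS agent
FROM tickets a
LEFT JOIN agents b ON a.agent_id = b.id

Result:
title          | agent
---------------+------
Timeout error  | Hank 
Stale cache    | Hank 
Export error   | Frank
Race condition | Hank 
Missing icon   | NULL 
Crash on save  | NULL 
Login fails    | Dave 
Off by one     | Hank 
Memory leak    | Frank


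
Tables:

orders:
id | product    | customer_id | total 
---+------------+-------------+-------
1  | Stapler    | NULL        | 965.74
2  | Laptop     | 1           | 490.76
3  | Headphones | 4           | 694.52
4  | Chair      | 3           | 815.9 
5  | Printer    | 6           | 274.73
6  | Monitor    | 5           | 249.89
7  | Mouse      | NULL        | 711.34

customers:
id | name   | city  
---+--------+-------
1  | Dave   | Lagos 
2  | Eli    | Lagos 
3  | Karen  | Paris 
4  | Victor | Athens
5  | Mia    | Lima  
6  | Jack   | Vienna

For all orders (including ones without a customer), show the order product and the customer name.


LEFT JOIN keeps every row from orders (the left table); where customer_id has no match in customers, the customer columns become NULL. Walk through each order:
  - order 1 (Stapler): customer_id=NULL, no match -> kept with NULL
  - order 2 (Laptop): customer_id=1 -> matches Dave
  - order 3 (Headphones): customer_id=4 -> matches Victor
  - order 4 (Chair): customer_id=3 -> matches Karen
  - order 5 (Printer): customer_id=6 -> matches Jack
  - order 6 (Monitor): customer_id=5 -> matches Mia
  - order 7 (Mouse): customer_id=NULL, no match -> kept with NULL
All 7 rows appear; 2 have NULL customer.

SQL:
SELECT a.product, b.name AS customer
FROM orders a
LEFT JOIN customers b ON a.customer_id = b.id

Result:
product    | customer
-----------+---------
Stapler    | NULL    
Laptop     | Dave    
Headphones | Victor  
Chair      | Karen   
Printer    | Jack    
Monitor    | Mia     
Mouse      | NULL    


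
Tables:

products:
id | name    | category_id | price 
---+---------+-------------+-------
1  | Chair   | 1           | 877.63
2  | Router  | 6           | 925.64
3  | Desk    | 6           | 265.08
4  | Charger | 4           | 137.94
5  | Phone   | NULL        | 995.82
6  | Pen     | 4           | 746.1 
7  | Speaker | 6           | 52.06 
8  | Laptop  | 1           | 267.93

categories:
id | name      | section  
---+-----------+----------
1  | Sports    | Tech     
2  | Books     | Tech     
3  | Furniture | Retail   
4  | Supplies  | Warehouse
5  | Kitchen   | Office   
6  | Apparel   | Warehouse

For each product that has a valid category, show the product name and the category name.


INNER JOIN keeps only products rows whose category_id matches an id in categories. Walk through each product:
  - product 1 (Chair): category_id=1 -> matches Sports
  - product 2 (Router): category_id=6 -> matches Apparel
  - product 3 (Desk): category_id=6 -> matches Apparel
  - product 4 (Charger): category_id=4 -> matches Supplies
  - product 5 (Phone): category_id=NULL, no match -> dropped
  - product 6 (Pen): category_id=4 -> matches Supplies
  - product 7 (Speaker): category_id=6 -> matches Apparel
  - product 8 (Laptop): category_id=1 -> matches Sports
So 1 of 8 rows is dropped.

SQL:
SELECT a.name, b.name AS category
FROM products a
INNER JOIN categories b ON a.category_id = b.id

Result:
name    | category
--------+---------
Chair   | Sports  
Router  | Apparel 
Desk    | Apparel 
Charger | Supplies
Pen     | Supplies
Speaker | Apparel 
Laptop  | Sports  


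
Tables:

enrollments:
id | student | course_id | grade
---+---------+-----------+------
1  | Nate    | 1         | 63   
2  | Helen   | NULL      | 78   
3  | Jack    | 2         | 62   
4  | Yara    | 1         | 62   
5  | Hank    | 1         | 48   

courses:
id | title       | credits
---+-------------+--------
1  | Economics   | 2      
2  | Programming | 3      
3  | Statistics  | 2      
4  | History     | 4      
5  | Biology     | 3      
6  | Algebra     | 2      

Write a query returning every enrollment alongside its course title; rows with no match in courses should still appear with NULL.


LEFT JOIN keeps every row from enrollments (the left table); where course_id has no match in courses, the course columns become NULL. Walk through each enrollment:
  - enrollment 1 (Nate): course_id=1 -> matches Economics
  - enrollment 2 (Helen): course_id=NULL, no match -> kept with NULL
  - enrollment 3 (Jack): course_id=2 -> matches Programming
  - enrollment 4 (Yara): course_id=1 -> matches Economics
  - enrollment 5 (Hank): course_id=1 -> matches Economics
All 5 rows appear; 1 has NULL course.

SQL:
SELECT a.student, b.title AS course
FROM enrollments a
LEFT JOIN courses b ON a.course_id = b.id

Result:
student | course     
--------+------------
Nate    | Economics  
Helen   | NULL       
Jack    | Programming
Yara    | Economics  
Hank    | Economics  


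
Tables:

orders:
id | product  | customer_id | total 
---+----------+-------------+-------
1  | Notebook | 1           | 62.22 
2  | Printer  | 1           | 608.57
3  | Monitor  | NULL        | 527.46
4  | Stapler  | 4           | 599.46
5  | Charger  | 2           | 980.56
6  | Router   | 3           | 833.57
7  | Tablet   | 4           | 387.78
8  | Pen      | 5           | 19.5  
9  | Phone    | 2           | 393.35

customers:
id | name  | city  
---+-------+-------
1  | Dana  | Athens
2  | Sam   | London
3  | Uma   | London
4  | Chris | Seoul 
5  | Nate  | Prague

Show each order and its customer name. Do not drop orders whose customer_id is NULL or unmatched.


LEFT JOIN keeps every row from orders (the left table); where customer_id has no match in customers, the customer columns become NULL. Walk through each order:
  - order 1 (Notebook): customer_id=1 -> matches Dana
  - order 2 (Printer): customer_id=1 -> matches Dana
  - order 3 (Monitor): customer_id=NULL, no match -> kept with NULL
  - order 4 (Stapler): customer_id=4 -> matches Chris
  - order 5 (Charger): customer_id=2 -> matches Sam
  - order 6 (Router): customer_id=3 -> matches Uma
  - order 7 (Tablet): customer_id=4 -> matches Chris
  - order 8 (Pen): customer_id=5 -> matches Nate
  - order 9 (Phone): customer_id=2 -> matches Sam
All 9 rows appear; 1 has NULL customer.

SQL:
SELECT a.product, b.name AS customer
FROM orders a
LEFT JOIN customers b ON a.customer_id = b.id

Result:
product  | customer
---------+---------
Notebook | Dana    
Printer  | Dana    
Monitor  | NULL    
Stapler  | Chris   
Charger  | Sam     
Router   | Uma     
Tablet   | Chris   
Pen      | Nate    
Phone    | Sam     


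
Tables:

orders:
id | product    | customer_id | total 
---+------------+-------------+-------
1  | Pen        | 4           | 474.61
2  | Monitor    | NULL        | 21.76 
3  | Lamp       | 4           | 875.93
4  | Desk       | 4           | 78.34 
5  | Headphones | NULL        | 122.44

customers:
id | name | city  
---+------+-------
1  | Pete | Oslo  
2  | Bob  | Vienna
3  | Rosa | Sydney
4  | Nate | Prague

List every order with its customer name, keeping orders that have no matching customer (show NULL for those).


LEFT JOIN keeps every row from orders (the left table); where customer_id has no match in customers, the customer columns become NULL. Walk through each order:
  - order 1 (Pen): customer_id=4 -> matches Nate
  - order 2 (Monitor): customer_id=NULL, no match -> kept with NULL
  - order 3 (Lamp): customer_id=4 -> matches Nate
  - order 4 (Desk): customer_id=4 -> matches Nate
  - order 5 (Headphones): customer_id=NULL, no match -> kept with NULL
All 5 rows appear; 2 have NULL customer.

SQL:
SELECT a.product, b.name AS customer
FROM orders a
LEFT JOIN customers b ON a.customer_id = b.id

Result:
product    | customer
-----------+---------
Pen        | Nate    
Monitor    | NULL    
Lamp       | Nate    
Desk       | Nate    
Headphones | NULL    


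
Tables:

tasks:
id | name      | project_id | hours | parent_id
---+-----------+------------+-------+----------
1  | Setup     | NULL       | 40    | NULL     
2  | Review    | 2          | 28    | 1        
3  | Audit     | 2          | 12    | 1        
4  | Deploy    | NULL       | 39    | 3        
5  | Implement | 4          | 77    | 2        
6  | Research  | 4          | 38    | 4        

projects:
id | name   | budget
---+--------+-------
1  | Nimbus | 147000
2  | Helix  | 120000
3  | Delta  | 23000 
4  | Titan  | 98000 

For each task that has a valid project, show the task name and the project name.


INNER JOIN keeps only tasks rows whose project_id matches an id in projects. Walk through each task:
  - task 1 (Setup): project_id=NULL, no match -> dropped
  - task 2 (Review): project_id=2 -> matches Helix
  - task 3 (Audit): project_id=2 -> matches Helix
  - task 4 (Deploy): project_id=NULL, no match -> dropped
  - task 5 (Implement): project_id=4 -> matches Titan
  - task 6 (Research): project_id=4 -> matches Titan
So 2 of 6 rows are dropped.

SQL:
SELECT a.name, b.name AS project
FROM tasks a
INNER JOIN projects b ON a.project_id = b.id

Result:
name      | project
----------+--------
Review    | Helix  
Audit     | Helix  
Implement | Titan  
Research  | Titan  


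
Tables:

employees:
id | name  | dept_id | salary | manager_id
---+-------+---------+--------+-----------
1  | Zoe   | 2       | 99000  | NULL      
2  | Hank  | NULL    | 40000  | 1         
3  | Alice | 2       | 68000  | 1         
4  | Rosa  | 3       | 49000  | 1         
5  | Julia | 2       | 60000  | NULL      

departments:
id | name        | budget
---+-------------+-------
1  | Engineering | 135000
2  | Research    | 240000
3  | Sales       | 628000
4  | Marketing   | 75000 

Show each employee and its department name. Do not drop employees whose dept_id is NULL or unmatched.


LEFT JOIN keeps every row from employees (the left table); where dept_id has no match in departments, the department columns become NULL. Walk through each employee:
  - employee 1 (Zoe): dept_id=2 -> matches Research
  - employee 2 (Hank): dept_id=NULL, no match -> kept with NULL
  - employee 3 (Alice): dept_id=2 -> matches Research
  - employee 4 (Rosa): dept_id=3 -> matches Sales
  - employee 5 (Julia): dept_id=2 -> matches Research
All 5 rows appear; 1 has NULL department.

SQL:
SELECT a.name, b.name AS department
FROM employees a
LEFT JOIN departments b ON a.dept_id = b.id

Result:
name  | department
------+-----------
Zoe   | Research  
Hank  | NULL      
Alice | Research  
Rosa  | Sales     
Julia | Research  


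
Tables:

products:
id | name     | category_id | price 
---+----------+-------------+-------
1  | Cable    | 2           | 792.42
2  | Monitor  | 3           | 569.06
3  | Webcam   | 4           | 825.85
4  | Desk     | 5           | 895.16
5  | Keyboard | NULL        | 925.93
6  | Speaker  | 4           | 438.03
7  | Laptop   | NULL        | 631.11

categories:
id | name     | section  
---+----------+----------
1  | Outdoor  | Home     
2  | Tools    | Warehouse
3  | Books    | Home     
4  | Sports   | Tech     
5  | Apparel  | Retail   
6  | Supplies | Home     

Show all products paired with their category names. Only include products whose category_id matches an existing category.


INNER JOIN keeps only products rows whose category_id matches an id in categories. Walk through each product:
  - product 1 (Cable): category_id=2 -> matches Tools
  - product 2 (Monitor): category_id=3 -> matches Books
  - product 3 (Webcam): category_id=4 -> matches Sports
  - product 4 (Desk): category_id=5 -> matches Apparel
  - product 5 (Keyboard): category_id=NULL, no match -> dropped
  - product 6 (Speaker): category_id=4 -> matches Sports
  - product 7 (Laptop): category_id=NULL, no match -> dropped
So 2 of 7 rows are dropped.

SQL:
SELECT a.name, b.name AS category
FROM products a
INNER JOIN categories b ON a.category_id = b.id

Result:
name    | category
--------+---------
Cable   | Tools   
Monitor | Books   
Webcam  | Sports  
Desk    | Apparel 
Speaker | Sports  


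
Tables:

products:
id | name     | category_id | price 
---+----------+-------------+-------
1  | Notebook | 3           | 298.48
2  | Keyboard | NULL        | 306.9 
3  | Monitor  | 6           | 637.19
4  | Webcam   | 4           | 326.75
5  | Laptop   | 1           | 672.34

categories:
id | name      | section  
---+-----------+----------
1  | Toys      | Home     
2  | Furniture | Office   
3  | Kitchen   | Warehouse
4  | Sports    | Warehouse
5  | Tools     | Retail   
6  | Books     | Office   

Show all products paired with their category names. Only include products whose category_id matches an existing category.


INNER JOIN keeps only products rows whose category_id matches an id in categories. Walk through each product:
  - product 1 (Notebook): category_id=3 -> matches Kitchen
  - product 2 (Keyboard): category_id=NULL, no match -> dropped
  - product 3 (Monitor): category_id=6 -> matches Books
  - product 4 (Webcam): category_id=4 -> matches Sports
  - product 5 (Laptop): category_id=1 -> matches Toys
So 1 of 5 rows is dropped.

SQL:
SELECT a.name, b.name AS category
FROM products a
INNER JOIN categories b ON a.category_id = b.id

Result:
name     | category
---------+---------
Notebook | Kitchen 
Monitor  | Books   
Webcam   | Sports  
Laptop   | Toys    


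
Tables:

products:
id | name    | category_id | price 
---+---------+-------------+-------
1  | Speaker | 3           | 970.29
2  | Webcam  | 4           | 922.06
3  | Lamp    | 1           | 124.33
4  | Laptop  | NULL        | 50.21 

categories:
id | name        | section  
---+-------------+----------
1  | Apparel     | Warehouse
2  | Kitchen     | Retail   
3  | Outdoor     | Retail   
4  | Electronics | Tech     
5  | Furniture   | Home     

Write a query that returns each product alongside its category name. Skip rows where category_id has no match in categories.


INNER JOIN keeps only products rows whose category_id matches an id in categories. Walk through each product:
  - product 1 (Speaker): category_id=3 -> matches Outdoor
  - product 2 (Webcam): category_id=4 -> matches Electronics
  - product 3 (Lamp): category_id=1 -> matches Apparel
  - product 4 (Laptop): category_id=NULL, no match -> dropped
So 1 of 4 rows is dropped.

SQL:
SELECT a.name, b.name AS category
FROM products a
INNER JOIN categories b ON a.category_id = b.id

Result:
name    | category   
--------+------------
Speaker | Outdoor    
Webcam  | Electronics
Lamp    | Apparel    


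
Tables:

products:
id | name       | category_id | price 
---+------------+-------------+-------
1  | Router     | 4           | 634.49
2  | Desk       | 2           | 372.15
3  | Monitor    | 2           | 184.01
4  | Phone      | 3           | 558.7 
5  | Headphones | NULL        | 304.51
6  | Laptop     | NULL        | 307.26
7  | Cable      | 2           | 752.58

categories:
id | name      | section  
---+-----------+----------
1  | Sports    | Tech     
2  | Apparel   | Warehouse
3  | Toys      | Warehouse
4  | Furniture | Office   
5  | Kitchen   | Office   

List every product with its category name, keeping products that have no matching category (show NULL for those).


LEFT JOIN keeps every row from products (the left table); where category_id has no match in categories, the category columns become NULL. Walk through each product:
  - product 1 (Router): category_id=4 -> matches Furniture
  - product 2 (Desk): category_id=2 -> matches Apparel
  - product 3 (Monitor): category_id=2 -> matches Apparel
  - product 4 (Phone): category_id=3 -> matches Toys
  - product 5 (Headphones): category_id=NULL, no match -> kept with NULL
  - product 6 (Laptop): category_id=NULL, no match -> kept with NULL
  - product 7 (Cable): category_id=2 -> matches Apparel
All 7 rows appear; 2 have NULL category.

SQL:
SELECT a.name, b.name AS category
FROM products a
LEFT JOIN categories b ON a.category_id = b.id

Result:
name       | category 
-----------+----------
Router     | Furniture
Desk       | Apparel  
Monitor    | Apparel  
Phone      | Toys     
Headphones | NULL     
Laptop     | NULL     
Cable      | Apparel  


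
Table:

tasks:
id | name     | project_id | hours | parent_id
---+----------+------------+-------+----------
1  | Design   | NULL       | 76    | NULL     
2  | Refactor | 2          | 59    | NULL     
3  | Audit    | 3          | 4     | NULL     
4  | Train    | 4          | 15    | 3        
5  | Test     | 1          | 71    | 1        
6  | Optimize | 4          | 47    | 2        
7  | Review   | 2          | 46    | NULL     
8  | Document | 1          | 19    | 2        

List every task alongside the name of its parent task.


This is a self-join: tasks is joined to a second copy of itself, matching each row's parent_id to another row's id. Use LEFT JOIN so rows with parent_id=NULL are kept.
  - task 1 (Design): parent_id=NULL -> NULL
  - task 2 (Refactor): parent_id=NULL -> NULL
  - task 3 (Audit): parent_id=NULL -> NULL
  - task 4 (Train): parent_id=3 -> Audit
  - task 5 (Test): parent_id=1 -> Design
  - task 6 (Optimize): parent_id=2 -> Refactor
  - task 7 (Review): parent_id=NULL -> NULL
  - task 8 (Document): parent_id=2 -> Refactor

SQL:
SELECT a.name AS item, b.name AS parent
FROM tasks a
LEFT JOIN tasks b ON a.parent_id = b.id

Result:
item     | parent  
---------+---------
Design   | NULL    
Refactor | NULL    
Audit    | NULL    
Train    | Audit   
Test     | Design  
Optimize | Refactor
Review   | NULL    
Document | Refactor


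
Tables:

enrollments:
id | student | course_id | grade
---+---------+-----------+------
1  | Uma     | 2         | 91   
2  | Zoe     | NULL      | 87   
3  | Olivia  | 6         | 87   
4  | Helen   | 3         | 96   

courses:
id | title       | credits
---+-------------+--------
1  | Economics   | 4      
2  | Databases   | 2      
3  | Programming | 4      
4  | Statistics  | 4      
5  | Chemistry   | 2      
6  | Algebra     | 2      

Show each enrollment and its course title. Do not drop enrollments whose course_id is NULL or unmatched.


LEFT JOIN keeps every row from enrollments (the left table); where course_id has no match in courses, the course columns become NULL. Walk through each enrollment:
  - enrollment 1 (Uma): course_id=2 -> matches Databases
  - enrollment 2 (Zoe): course_id=NULL, no match -> kept with NULL
  - enrollment 3 (Olivia): course_id=6 -> matches Algebra
  - enrollment 4 (Helen): course_id=3 -> matches Programming
All 4 rows appear; 1 has NULL course.

SQL:
SELECT a.student, b.title AS course
FROM enrollments a
LEFT JOIN courses b ON a.course_id = b.id

Result:
student | course     
--------+------------
Uma     | Databases  
Zoe     | NULL       
Olivia  | Algebra    
Helen   | Programming


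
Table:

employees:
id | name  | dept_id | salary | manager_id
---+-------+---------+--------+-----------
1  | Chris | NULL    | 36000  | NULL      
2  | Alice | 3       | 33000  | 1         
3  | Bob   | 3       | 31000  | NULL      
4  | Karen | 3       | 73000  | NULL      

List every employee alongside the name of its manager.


This is a self-join: employees is joined to a second copy of itself, matching each row's manager_id to another row's id. Use LEFT JOIN so rows with manager_id=NULL are kept.
  - employee 1 (Chris): manager_id=NULL -> NULL
  - employee 2 (Alice): manager_id=1 -> Chris
  - employee 3 (Bob): manager_id=NULL -> NULL
  - employee 4 (Karen): manager_id=NULL -> NULL

SQL:
SELECT a.name AS item, b.name AS manager
FROM employees a
LEFT JOIN employees b ON a.manager_id = b.id

Result:
item  | manager
------+--------
Chris | NULL   
Alice | Chris  
Bob   | NULL   
Karen | NULL   


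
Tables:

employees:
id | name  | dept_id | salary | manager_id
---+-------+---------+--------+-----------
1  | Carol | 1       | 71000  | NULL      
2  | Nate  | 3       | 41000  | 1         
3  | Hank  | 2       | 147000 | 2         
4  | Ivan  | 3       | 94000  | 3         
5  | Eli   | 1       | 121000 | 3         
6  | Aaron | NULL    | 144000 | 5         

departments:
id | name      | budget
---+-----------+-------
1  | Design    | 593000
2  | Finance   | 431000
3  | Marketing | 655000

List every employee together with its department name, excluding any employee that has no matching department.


INNER JOIN keeps only employees rows whose dept_id matches an id in departments. Walk through each employee:
  - employee 1 (Carol): dept_id=1 -> matches Design
  - employee 2 (Nate): dept_id=3 -> matches Marketing
  - employee 3 (Hank): dept_id=2 -> matches Finance
  - employee 4 (Ivan): dept_id=3 -> matches Marketing
  - employee 5 (Eli): dept_id=1 -> matches Design
  - employee 6 (Aaron): dept_id=NULL, no match -> dropped
So 1 of 6 rows is dropped.

SQL:
SELECT a.name, b.name AS department
FROM employees a
INNER JOIN departments b ON a.dept_id = b.id

Result:
name  | department
------+-----------
Carol | Design    
Nate  | Marketing 
Hank  | Finance   
Ivan  | Marketing 
Eli   | Design    


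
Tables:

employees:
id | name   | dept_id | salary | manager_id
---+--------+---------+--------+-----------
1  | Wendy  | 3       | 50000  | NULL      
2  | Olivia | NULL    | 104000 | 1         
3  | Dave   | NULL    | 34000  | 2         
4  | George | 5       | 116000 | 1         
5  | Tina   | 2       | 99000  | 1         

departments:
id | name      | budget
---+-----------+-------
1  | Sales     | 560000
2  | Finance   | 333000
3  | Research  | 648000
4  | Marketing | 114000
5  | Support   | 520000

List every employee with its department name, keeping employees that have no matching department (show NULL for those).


LEFT JOIN keeps every row from employees (the left table); where dept_id has no match in departments, the department columns become NULL. Walk through each employee:
  - employee 1 (Wendy): dept_id=3 -> matches Research
  - employee 2 (Olivia): dept_id=NULL, no match -> kept with NULL
  - employee 3 (Dave): dept_id=NULL, no match -> kept with NULL
  - employee 4 (George): dept_id=5 -> matches Support
  - employee 5 (Tina): dept_id=2 -> matches Finance
All 5 rows appear; 2 have NULL department.

SQL:
SELECT a.name, b.name AS department
FROM employees a
LEFT JOIN departments b ON a.dept_id = b.id

Result:
name   | department
-------+-----------
Wendy  | Research  
Olivia | NULL      
Dave   | NULL      
George | Support   
Tina   | Finance   


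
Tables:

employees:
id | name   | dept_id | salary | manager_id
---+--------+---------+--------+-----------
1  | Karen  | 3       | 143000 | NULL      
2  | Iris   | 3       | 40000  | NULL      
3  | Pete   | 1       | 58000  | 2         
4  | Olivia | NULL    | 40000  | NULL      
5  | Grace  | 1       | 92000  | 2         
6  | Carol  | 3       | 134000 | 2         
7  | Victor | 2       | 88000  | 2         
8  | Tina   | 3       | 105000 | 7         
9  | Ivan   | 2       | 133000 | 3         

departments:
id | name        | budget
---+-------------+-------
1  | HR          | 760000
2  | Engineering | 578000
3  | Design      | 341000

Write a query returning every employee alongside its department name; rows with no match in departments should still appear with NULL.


LEFT JOIN keeps every row from employees (the left table); where dept_id has no match in departments, the department columns become NULL. Walk through each employee:
  - employee 1 (Karen): dept_id=3 -> matches Design
  - employee 2 (Iris): dept_id=3 -> matches Design
  - employee 3 (Pete): dept_id=1 -> matches HR
  - employee 4 (Olivia): dept_id=NULL, no match -> kept with NULL
  - employee 5 (Grace): dept_id=1 -> matches HR
  - employee 6 (Carol): dept_id=3 -> matches Design
  - employee 7 (Victor): dept_id=2 -> matches Engineering
  - employee 8 (Tina): dept_id=3 -> matches Design
  - employee 9 (Ivan): dept_id=2 -> matches Engineering
All 9 rows appear; 1 has NULL department.

SQL:
SELECT a.name, b.name AS department
FROM employees a
LEFT JOIN departments b ON a.dept_id = b.id

Result:
name   | department 
-------+------------
Karen  | Design     
Iris   | Design     
Pete   | HR         
Olivia | NULL       
Grace  | HR         
Carol  | Design     
Victor | Engineering
Tina   | Design     
Ivan   | Engineering


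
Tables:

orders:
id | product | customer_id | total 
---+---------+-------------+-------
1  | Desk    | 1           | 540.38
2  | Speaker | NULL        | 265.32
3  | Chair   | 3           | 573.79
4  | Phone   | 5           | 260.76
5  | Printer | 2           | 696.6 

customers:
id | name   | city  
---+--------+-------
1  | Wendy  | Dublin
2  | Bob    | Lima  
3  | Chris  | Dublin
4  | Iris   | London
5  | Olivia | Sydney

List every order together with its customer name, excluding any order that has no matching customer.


INNER JOIN keeps only orders rows whose customer_id matches an id in customers. Walk through each order:
  - order 1 (Desk): customer_id=1 -> matches Wendy
  - order 2 (Speaker): customer_id=NULL, no match -> dropped
  - order 3 (Chair): customer_id=3 -> matches Chris
  - order 4 (Phone): customer_id=5 -> matches Olivia
  - order 5 (Printer): customer_id=2 -> matches Bob
So 1 of 5 rows is dropped.

SQL:
SELECT a.product, b.name AS customer
FROM orders a
INNER JOIN customers b ON a.customer_id = b.id

Result:
product | customer
--------+---------
Desk    | Wendy   
Chair   | Chris   
Phone   | Olivia  
Printer | Bob     


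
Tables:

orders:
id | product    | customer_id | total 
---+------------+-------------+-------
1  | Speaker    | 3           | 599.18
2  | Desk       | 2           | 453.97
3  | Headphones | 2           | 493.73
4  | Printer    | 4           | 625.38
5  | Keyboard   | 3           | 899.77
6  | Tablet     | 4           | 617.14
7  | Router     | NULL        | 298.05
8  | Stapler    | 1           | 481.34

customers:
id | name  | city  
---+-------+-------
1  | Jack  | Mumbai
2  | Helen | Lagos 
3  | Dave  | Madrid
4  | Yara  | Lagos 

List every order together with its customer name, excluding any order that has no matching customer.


INNER JOIN keeps only orders rows whose customer_id matches an id in customers. Walk through each order:
  - order 1 (Speaker): customer_id=3 -> matches Dave
  - order 2 (Desk): customer_id=2 -> matches Helen
  - order 3 (Headphones): customer_id=2 -> matches Helen
  - order 4 (Printer): customer_id=4 -> matches Yara
  - order 5 (Keyboard): customer_id=3 -> matches Dave
  - order 6 (Tablet): customer_id=4 -> matches Yara
  - order 7 (Router): customer_id=NULL, no match -> dropped
  - order 8 (Stapler): customer_id=1 -> matches Jack
So 1 of 8 rows is dropped.

SQL:
SELECT a.product, b.name AS customer
FROM orders a
INNER JOIN customers b ON a.customer_id = b.id

Result:
product    | customer
-----------+---------
Speaker    | Dave    
Desk       | Helen   
Headphones | Helen   
Printer    | Yara    
Keyboard   | Dave    
Tablet     | Yara    
Stapler    | Jack    


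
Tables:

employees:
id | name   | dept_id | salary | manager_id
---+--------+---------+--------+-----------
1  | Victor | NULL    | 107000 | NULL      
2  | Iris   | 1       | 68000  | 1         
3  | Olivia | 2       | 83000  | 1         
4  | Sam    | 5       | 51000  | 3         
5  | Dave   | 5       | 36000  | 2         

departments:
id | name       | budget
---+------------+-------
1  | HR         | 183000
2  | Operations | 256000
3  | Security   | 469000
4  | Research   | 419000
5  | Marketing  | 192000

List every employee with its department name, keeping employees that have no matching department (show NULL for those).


LEFT JOIN keeps every row from employees (the left table); where dept_id has no match in departments, the department columns become NULL. Walk through each employee:
  - employee 1 (Victor): dept_id=NULL, no match -> kept with NULL
  - employee 2 (Iris): dept_id=1 -> matches HR
  - employee 3 (Olivia): dept_id=2 -> matches Operations
  - employee 4 (Sam): dept_id=5 -> matches Marketing
  - employee 5 (Dave): dept_id=5 -> matches Marketing
All 5 rows appear; 1 has NULL department.

SQL:
SELECT a.name, b.name AS department
FROM employees a
LEFT JOIN departments b ON a.dept_id = b.id

Result:
name   | department
-------+-----------
Victor | NULL      
Iris   | HR        
Olivia | Operations
Sam    | Marketing 
Dave   | Marketing 
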